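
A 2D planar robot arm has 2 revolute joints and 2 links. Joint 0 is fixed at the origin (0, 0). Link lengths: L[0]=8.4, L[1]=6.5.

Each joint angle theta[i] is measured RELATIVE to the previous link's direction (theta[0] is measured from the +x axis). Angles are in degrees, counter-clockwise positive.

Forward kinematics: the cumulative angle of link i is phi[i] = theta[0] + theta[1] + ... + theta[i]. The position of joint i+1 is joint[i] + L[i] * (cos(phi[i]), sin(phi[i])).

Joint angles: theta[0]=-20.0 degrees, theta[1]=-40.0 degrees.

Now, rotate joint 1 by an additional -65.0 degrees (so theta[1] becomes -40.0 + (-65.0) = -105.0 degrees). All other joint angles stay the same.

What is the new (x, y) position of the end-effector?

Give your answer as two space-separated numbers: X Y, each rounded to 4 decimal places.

Answer: 4.1652 -8.1975

Derivation:
joint[0] = (0.0000, 0.0000)  (base)
link 0: phi[0] = -20 = -20 deg
  cos(-20 deg) = 0.9397, sin(-20 deg) = -0.3420
  joint[1] = (0.0000, 0.0000) + 8.4 * (0.9397, -0.3420) = (0.0000 + 7.8934, 0.0000 + -2.8730) = (7.8934, -2.8730)
link 1: phi[1] = -20 + -105 = -125 deg
  cos(-125 deg) = -0.5736, sin(-125 deg) = -0.8192
  joint[2] = (7.8934, -2.8730) + 6.5 * (-0.5736, -0.8192) = (7.8934 + -3.7282, -2.8730 + -5.3245) = (4.1652, -8.1975)
End effector: (4.1652, -8.1975)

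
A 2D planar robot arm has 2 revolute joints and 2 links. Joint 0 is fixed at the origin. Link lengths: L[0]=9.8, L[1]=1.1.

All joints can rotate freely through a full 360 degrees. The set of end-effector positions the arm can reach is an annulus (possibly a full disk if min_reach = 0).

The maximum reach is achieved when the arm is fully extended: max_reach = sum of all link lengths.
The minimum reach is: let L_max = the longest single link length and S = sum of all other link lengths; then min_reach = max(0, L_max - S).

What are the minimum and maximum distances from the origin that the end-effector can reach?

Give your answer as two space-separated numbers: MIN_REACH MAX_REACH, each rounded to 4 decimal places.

Link lengths: [9.8, 1.1]
max_reach = 9.8 + 1.1 = 10.9
L_max = max([9.8, 1.1]) = 9.8
S (sum of others) = 10.9 - 9.8 = 1.1
min_reach = max(0, 9.8 - 1.1) = max(0, 8.7) = 8.7

Answer: 8.7000 10.9000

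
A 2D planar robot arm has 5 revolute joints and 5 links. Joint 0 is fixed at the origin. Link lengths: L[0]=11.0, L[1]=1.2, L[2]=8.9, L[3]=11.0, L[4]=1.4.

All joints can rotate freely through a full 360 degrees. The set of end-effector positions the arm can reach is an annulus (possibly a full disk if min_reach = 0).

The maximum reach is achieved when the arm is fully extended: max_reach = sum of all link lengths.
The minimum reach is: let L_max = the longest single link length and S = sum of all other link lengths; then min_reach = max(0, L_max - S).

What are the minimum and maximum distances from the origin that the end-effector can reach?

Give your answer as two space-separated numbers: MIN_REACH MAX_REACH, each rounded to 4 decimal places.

Answer: 0.0000 33.5000

Derivation:
Link lengths: [11.0, 1.2, 8.9, 11.0, 1.4]
max_reach = 11 + 1.2 + 8.9 + 11 + 1.4 = 33.5
L_max = max([11.0, 1.2, 8.9, 11.0, 1.4]) = 11
S (sum of others) = 33.5 - 11 = 22.5
min_reach = max(0, 11 - 22.5) = max(0, -11.5) = 0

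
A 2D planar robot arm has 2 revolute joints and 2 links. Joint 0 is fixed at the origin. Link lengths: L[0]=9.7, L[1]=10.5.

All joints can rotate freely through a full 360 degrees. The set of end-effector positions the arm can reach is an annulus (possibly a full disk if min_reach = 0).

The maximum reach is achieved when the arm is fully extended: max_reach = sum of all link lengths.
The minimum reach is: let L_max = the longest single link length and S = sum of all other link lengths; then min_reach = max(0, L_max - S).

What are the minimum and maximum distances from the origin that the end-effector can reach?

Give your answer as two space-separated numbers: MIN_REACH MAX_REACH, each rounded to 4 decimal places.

Answer: 0.8000 20.2000

Derivation:
Link lengths: [9.7, 10.5]
max_reach = 9.7 + 10.5 = 20.2
L_max = max([9.7, 10.5]) = 10.5
S (sum of others) = 20.2 - 10.5 = 9.7
min_reach = max(0, 10.5 - 9.7) = max(0, 0.8) = 0.8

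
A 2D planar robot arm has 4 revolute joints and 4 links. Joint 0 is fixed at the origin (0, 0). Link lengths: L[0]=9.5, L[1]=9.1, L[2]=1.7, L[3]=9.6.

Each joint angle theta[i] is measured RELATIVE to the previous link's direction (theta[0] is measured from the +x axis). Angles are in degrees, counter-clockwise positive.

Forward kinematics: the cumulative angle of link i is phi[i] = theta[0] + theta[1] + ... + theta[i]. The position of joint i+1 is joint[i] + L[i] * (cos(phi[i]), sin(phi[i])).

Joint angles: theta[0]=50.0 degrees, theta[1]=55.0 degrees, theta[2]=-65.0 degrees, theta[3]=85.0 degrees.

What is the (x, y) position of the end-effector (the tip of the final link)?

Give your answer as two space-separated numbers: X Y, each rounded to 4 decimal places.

Answer: -0.4528 25.0239

Derivation:
joint[0] = (0.0000, 0.0000)  (base)
link 0: phi[0] = 50 = 50 deg
  cos(50 deg) = 0.6428, sin(50 deg) = 0.7660
  joint[1] = (0.0000, 0.0000) + 9.5 * (0.6428, 0.7660) = (0.0000 + 6.1065, 0.0000 + 7.2774) = (6.1065, 7.2774)
link 1: phi[1] = 50 + 55 = 105 deg
  cos(105 deg) = -0.2588, sin(105 deg) = 0.9659
  joint[2] = (6.1065, 7.2774) + 9.1 * (-0.2588, 0.9659) = (6.1065 + -2.3553, 7.2774 + 8.7899) = (3.7512, 16.0673)
link 2: phi[2] = 50 + 55 + -65 = 40 deg
  cos(40 deg) = 0.7660, sin(40 deg) = 0.6428
  joint[3] = (3.7512, 16.0673) + 1.7 * (0.7660, 0.6428) = (3.7512 + 1.3023, 16.0673 + 1.0927) = (5.0535, 17.1601)
link 3: phi[3] = 50 + 55 + -65 + 85 = 125 deg
  cos(125 deg) = -0.5736, sin(125 deg) = 0.8192
  joint[4] = (5.0535, 17.1601) + 9.6 * (-0.5736, 0.8192) = (5.0535 + -5.5063, 17.1601 + 7.8639) = (-0.4528, 25.0239)
End effector: (-0.4528, 25.0239)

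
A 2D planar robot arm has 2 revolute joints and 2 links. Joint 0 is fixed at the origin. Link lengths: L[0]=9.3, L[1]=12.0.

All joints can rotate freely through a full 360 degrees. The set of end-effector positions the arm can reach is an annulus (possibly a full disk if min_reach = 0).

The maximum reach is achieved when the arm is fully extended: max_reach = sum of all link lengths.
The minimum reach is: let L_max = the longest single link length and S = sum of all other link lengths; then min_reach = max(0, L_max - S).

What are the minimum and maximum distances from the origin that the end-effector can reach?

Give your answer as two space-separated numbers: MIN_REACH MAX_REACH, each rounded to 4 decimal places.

Link lengths: [9.3, 12.0]
max_reach = 9.3 + 12 = 21.3
L_max = max([9.3, 12.0]) = 12
S (sum of others) = 21.3 - 12 = 9.3
min_reach = max(0, 12 - 9.3) = max(0, 2.7) = 2.7

Answer: 2.7000 21.3000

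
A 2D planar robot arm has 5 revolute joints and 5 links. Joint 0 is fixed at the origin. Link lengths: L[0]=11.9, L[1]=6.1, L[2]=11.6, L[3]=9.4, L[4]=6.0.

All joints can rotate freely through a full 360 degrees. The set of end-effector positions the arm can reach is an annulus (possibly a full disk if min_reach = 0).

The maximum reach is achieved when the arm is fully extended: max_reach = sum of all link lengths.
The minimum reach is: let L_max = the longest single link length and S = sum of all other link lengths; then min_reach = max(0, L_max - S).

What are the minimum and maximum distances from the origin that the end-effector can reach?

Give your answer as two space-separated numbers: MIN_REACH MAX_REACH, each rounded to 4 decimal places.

Answer: 0.0000 45.0000

Derivation:
Link lengths: [11.9, 6.1, 11.6, 9.4, 6.0]
max_reach = 11.9 + 6.1 + 11.6 + 9.4 + 6 = 45
L_max = max([11.9, 6.1, 11.6, 9.4, 6.0]) = 11.9
S (sum of others) = 45 - 11.9 = 33.1
min_reach = max(0, 11.9 - 33.1) = max(0, -21.2) = 0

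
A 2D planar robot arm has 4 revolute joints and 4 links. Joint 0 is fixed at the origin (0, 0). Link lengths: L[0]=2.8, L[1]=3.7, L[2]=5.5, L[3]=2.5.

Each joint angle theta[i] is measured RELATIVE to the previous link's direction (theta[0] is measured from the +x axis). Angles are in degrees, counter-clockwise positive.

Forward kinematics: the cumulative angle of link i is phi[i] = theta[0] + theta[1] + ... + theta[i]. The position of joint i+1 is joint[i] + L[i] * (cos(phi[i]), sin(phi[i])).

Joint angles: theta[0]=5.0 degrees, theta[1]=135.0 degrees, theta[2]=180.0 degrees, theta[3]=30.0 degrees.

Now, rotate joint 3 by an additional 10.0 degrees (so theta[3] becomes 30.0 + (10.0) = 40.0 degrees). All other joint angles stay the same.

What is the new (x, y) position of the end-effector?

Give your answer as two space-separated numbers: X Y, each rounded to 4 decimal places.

Answer: 6.6682 -0.9130

Derivation:
joint[0] = (0.0000, 0.0000)  (base)
link 0: phi[0] = 5 = 5 deg
  cos(5 deg) = 0.9962, sin(5 deg) = 0.0872
  joint[1] = (0.0000, 0.0000) + 2.8 * (0.9962, 0.0872) = (0.0000 + 2.7893, 0.0000 + 0.2440) = (2.7893, 0.2440)
link 1: phi[1] = 5 + 135 = 140 deg
  cos(140 deg) = -0.7660, sin(140 deg) = 0.6428
  joint[2] = (2.7893, 0.2440) + 3.7 * (-0.7660, 0.6428) = (2.7893 + -2.8344, 0.2440 + 2.3783) = (-0.0450, 2.6224)
link 2: phi[2] = 5 + 135 + 180 = 320 deg
  cos(320 deg) = 0.7660, sin(320 deg) = -0.6428
  joint[3] = (-0.0450, 2.6224) + 5.5 * (0.7660, -0.6428) = (-0.0450 + 4.2132, 2.6224 + -3.5353) = (4.1682, -0.9130)
link 3: phi[3] = 5 + 135 + 180 + 40 = 360 deg
  cos(360 deg) = 1.0000, sin(360 deg) = -0.0000
  joint[4] = (4.1682, -0.9130) + 2.5 * (1.0000, -0.0000) = (4.1682 + 2.5000, -0.9130 + -0.0000) = (6.6682, -0.9130)
End effector: (6.6682, -0.9130)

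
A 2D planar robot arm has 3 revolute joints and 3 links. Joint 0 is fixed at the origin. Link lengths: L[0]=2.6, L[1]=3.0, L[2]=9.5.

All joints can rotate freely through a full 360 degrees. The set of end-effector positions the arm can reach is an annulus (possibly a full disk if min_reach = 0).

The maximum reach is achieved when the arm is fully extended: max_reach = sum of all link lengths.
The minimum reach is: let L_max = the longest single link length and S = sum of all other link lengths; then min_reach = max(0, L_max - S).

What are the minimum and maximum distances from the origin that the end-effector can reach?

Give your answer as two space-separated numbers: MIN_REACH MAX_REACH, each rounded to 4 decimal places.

Answer: 3.9000 15.1000

Derivation:
Link lengths: [2.6, 3.0, 9.5]
max_reach = 2.6 + 3 + 9.5 = 15.1
L_max = max([2.6, 3.0, 9.5]) = 9.5
S (sum of others) = 15.1 - 9.5 = 5.6
min_reach = max(0, 9.5 - 5.6) = max(0, 3.9) = 3.9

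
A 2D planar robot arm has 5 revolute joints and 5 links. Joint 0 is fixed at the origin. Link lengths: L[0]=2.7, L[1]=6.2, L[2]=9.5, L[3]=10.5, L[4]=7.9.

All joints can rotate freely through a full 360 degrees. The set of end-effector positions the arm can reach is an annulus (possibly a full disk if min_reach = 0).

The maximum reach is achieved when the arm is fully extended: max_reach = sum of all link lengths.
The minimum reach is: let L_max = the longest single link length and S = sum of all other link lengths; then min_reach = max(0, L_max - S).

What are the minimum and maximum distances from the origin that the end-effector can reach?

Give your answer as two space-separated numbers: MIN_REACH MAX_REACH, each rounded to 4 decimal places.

Link lengths: [2.7, 6.2, 9.5, 10.5, 7.9]
max_reach = 2.7 + 6.2 + 9.5 + 10.5 + 7.9 = 36.8
L_max = max([2.7, 6.2, 9.5, 10.5, 7.9]) = 10.5
S (sum of others) = 36.8 - 10.5 = 26.3
min_reach = max(0, 10.5 - 26.3) = max(0, -15.8) = 0

Answer: 0.0000 36.8000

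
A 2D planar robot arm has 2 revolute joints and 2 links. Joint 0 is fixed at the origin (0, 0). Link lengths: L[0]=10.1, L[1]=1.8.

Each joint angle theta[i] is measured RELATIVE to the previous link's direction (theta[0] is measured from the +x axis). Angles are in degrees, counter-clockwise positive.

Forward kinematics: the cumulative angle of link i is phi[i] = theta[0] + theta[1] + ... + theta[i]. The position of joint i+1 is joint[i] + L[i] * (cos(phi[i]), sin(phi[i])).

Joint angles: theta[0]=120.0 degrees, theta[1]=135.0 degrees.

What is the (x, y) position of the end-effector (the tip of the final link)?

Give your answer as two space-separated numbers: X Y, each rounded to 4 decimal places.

Answer: -5.5159 7.0082

Derivation:
joint[0] = (0.0000, 0.0000)  (base)
link 0: phi[0] = 120 = 120 deg
  cos(120 deg) = -0.5000, sin(120 deg) = 0.8660
  joint[1] = (0.0000, 0.0000) + 10.1 * (-0.5000, 0.8660) = (0.0000 + -5.0500, 0.0000 + 8.7469) = (-5.0500, 8.7469)
link 1: phi[1] = 120 + 135 = 255 deg
  cos(255 deg) = -0.2588, sin(255 deg) = -0.9659
  joint[2] = (-5.0500, 8.7469) + 1.8 * (-0.2588, -0.9659) = (-5.0500 + -0.4659, 8.7469 + -1.7387) = (-5.5159, 7.0082)
End effector: (-5.5159, 7.0082)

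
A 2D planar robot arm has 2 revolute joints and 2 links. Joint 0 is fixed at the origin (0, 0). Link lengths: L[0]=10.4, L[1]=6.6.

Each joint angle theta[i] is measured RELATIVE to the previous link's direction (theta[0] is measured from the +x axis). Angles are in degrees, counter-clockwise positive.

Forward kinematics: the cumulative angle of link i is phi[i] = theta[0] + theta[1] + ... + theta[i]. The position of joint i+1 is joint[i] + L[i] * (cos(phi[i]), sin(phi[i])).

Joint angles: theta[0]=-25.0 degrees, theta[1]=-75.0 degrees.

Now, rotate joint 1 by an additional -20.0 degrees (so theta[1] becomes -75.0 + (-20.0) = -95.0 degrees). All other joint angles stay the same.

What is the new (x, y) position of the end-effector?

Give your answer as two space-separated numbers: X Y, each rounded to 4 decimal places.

joint[0] = (0.0000, 0.0000)  (base)
link 0: phi[0] = -25 = -25 deg
  cos(-25 deg) = 0.9063, sin(-25 deg) = -0.4226
  joint[1] = (0.0000, 0.0000) + 10.4 * (0.9063, -0.4226) = (0.0000 + 9.4256, 0.0000 + -4.3952) = (9.4256, -4.3952)
link 1: phi[1] = -25 + -95 = -120 deg
  cos(-120 deg) = -0.5000, sin(-120 deg) = -0.8660
  joint[2] = (9.4256, -4.3952) + 6.6 * (-0.5000, -0.8660) = (9.4256 + -3.3000, -4.3952 + -5.7158) = (6.1256, -10.1110)
End effector: (6.1256, -10.1110)

Answer: 6.1256 -10.1110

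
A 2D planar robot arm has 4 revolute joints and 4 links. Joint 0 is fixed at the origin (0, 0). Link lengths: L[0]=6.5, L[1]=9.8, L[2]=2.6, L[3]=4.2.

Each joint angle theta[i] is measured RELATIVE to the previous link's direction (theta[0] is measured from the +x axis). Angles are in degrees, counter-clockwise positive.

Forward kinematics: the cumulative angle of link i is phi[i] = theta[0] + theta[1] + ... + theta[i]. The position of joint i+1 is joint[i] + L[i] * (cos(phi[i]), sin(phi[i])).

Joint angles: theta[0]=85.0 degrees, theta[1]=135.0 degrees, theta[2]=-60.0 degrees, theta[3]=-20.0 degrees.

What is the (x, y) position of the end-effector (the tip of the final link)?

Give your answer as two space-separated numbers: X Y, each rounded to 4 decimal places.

joint[0] = (0.0000, 0.0000)  (base)
link 0: phi[0] = 85 = 85 deg
  cos(85 deg) = 0.0872, sin(85 deg) = 0.9962
  joint[1] = (0.0000, 0.0000) + 6.5 * (0.0872, 0.9962) = (0.0000 + 0.5665, 0.0000 + 6.4753) = (0.5665, 6.4753)
link 1: phi[1] = 85 + 135 = 220 deg
  cos(220 deg) = -0.7660, sin(220 deg) = -0.6428
  joint[2] = (0.5665, 6.4753) + 9.8 * (-0.7660, -0.6428) = (0.5665 + -7.5072, 6.4753 + -6.2993) = (-6.9407, 0.1759)
link 2: phi[2] = 85 + 135 + -60 = 160 deg
  cos(160 deg) = -0.9397, sin(160 deg) = 0.3420
  joint[3] = (-6.9407, 0.1759) + 2.6 * (-0.9397, 0.3420) = (-6.9407 + -2.4432, 0.1759 + 0.8893) = (-9.3839, 1.0652)
link 3: phi[3] = 85 + 135 + -60 + -20 = 140 deg
  cos(140 deg) = -0.7660, sin(140 deg) = 0.6428
  joint[4] = (-9.3839, 1.0652) + 4.2 * (-0.7660, 0.6428) = (-9.3839 + -3.2174, 1.0652 + 2.6997) = (-12.6013, 3.7649)
End effector: (-12.6013, 3.7649)

Answer: -12.6013 3.7649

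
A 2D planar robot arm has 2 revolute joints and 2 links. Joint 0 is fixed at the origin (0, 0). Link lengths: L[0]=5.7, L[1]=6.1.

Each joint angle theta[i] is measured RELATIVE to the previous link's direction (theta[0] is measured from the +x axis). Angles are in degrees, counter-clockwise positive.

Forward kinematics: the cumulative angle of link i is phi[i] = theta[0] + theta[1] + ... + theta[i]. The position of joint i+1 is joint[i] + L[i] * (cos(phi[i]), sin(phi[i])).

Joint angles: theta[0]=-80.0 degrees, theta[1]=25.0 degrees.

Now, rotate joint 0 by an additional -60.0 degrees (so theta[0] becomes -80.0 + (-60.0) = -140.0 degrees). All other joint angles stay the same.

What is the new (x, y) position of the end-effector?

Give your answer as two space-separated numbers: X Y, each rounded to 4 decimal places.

Answer: -6.9444 -9.1924

Derivation:
joint[0] = (0.0000, 0.0000)  (base)
link 0: phi[0] = -140 = -140 deg
  cos(-140 deg) = -0.7660, sin(-140 deg) = -0.6428
  joint[1] = (0.0000, 0.0000) + 5.7 * (-0.7660, -0.6428) = (0.0000 + -4.3665, 0.0000 + -3.6639) = (-4.3665, -3.6639)
link 1: phi[1] = -140 + 25 = -115 deg
  cos(-115 deg) = -0.4226, sin(-115 deg) = -0.9063
  joint[2] = (-4.3665, -3.6639) + 6.1 * (-0.4226, -0.9063) = (-4.3665 + -2.5780, -3.6639 + -5.5285) = (-6.9444, -9.1924)
End effector: (-6.9444, -9.1924)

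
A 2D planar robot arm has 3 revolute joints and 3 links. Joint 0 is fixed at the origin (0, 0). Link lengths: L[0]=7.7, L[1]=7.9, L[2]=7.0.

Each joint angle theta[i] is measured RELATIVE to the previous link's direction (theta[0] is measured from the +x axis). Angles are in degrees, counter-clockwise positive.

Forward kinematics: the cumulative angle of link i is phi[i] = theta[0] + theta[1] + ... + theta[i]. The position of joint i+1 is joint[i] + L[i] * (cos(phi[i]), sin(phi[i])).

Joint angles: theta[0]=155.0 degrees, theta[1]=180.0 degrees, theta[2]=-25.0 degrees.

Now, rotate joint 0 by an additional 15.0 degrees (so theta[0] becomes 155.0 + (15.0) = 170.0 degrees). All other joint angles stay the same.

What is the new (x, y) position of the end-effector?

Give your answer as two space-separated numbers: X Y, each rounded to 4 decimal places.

Answer: 5.9310 -4.0498

Derivation:
joint[0] = (0.0000, 0.0000)  (base)
link 0: phi[0] = 170 = 170 deg
  cos(170 deg) = -0.9848, sin(170 deg) = 0.1736
  joint[1] = (0.0000, 0.0000) + 7.7 * (-0.9848, 0.1736) = (0.0000 + -7.5830, 0.0000 + 1.3371) = (-7.5830, 1.3371)
link 1: phi[1] = 170 + 180 = 350 deg
  cos(350 deg) = 0.9848, sin(350 deg) = -0.1736
  joint[2] = (-7.5830, 1.3371) + 7.9 * (0.9848, -0.1736) = (-7.5830 + 7.7800, 1.3371 + -1.3718) = (0.1970, -0.0347)
link 2: phi[2] = 170 + 180 + -25 = 325 deg
  cos(325 deg) = 0.8192, sin(325 deg) = -0.5736
  joint[3] = (0.1970, -0.0347) + 7 * (0.8192, -0.5736) = (0.1970 + 5.7341, -0.0347 + -4.0150) = (5.9310, -4.0498)
End effector: (5.9310, -4.0498)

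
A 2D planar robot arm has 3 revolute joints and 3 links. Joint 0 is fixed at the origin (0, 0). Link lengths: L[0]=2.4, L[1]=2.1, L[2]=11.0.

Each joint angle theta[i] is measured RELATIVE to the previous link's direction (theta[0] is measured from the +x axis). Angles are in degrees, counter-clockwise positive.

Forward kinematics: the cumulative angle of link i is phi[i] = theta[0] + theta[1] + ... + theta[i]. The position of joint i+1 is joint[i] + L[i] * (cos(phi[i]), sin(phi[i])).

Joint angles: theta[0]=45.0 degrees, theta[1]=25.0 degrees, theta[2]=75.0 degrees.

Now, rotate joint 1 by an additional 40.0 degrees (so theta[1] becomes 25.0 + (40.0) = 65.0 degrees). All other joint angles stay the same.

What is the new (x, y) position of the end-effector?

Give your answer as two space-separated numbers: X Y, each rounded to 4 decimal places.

joint[0] = (0.0000, 0.0000)  (base)
link 0: phi[0] = 45 = 45 deg
  cos(45 deg) = 0.7071, sin(45 deg) = 0.7071
  joint[1] = (0.0000, 0.0000) + 2.4 * (0.7071, 0.7071) = (0.0000 + 1.6971, 0.0000 + 1.6971) = (1.6971, 1.6971)
link 1: phi[1] = 45 + 65 = 110 deg
  cos(110 deg) = -0.3420, sin(110 deg) = 0.9397
  joint[2] = (1.6971, 1.6971) + 2.1 * (-0.3420, 0.9397) = (1.6971 + -0.7182, 1.6971 + 1.9734) = (0.9788, 3.6704)
link 2: phi[2] = 45 + 65 + 75 = 185 deg
  cos(185 deg) = -0.9962, sin(185 deg) = -0.0872
  joint[3] = (0.9788, 3.6704) + 11 * (-0.9962, -0.0872) = (0.9788 + -10.9581, 3.6704 + -0.9587) = (-9.9793, 2.7117)
End effector: (-9.9793, 2.7117)

Answer: -9.9793 2.7117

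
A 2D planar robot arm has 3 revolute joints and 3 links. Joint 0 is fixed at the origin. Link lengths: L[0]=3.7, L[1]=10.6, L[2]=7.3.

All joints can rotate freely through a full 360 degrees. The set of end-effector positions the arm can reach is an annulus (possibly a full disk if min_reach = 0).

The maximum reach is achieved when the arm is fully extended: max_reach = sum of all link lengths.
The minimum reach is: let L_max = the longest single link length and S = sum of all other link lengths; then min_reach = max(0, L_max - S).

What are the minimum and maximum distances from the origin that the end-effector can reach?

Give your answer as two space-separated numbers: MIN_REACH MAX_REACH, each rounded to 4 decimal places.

Answer: 0.0000 21.6000

Derivation:
Link lengths: [3.7, 10.6, 7.3]
max_reach = 3.7 + 10.6 + 7.3 = 21.6
L_max = max([3.7, 10.6, 7.3]) = 10.6
S (sum of others) = 21.6 - 10.6 = 11
min_reach = max(0, 10.6 - 11) = max(0, -0.4) = 0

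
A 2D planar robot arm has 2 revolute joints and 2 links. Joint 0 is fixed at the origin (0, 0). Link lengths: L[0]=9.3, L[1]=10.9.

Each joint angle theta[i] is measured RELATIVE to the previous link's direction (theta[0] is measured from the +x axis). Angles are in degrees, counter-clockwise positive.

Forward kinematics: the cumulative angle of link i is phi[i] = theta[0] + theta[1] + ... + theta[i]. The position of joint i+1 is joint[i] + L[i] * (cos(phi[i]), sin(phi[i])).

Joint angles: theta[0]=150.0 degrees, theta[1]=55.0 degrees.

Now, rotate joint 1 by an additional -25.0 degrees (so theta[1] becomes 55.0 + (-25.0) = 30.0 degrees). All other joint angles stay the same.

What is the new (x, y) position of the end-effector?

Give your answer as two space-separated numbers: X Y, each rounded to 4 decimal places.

joint[0] = (0.0000, 0.0000)  (base)
link 0: phi[0] = 150 = 150 deg
  cos(150 deg) = -0.8660, sin(150 deg) = 0.5000
  joint[1] = (0.0000, 0.0000) + 9.3 * (-0.8660, 0.5000) = (0.0000 + -8.0540, 0.0000 + 4.6500) = (-8.0540, 4.6500)
link 1: phi[1] = 150 + 30 = 180 deg
  cos(180 deg) = -1.0000, sin(180 deg) = 0.0000
  joint[2] = (-8.0540, 4.6500) + 10.9 * (-1.0000, 0.0000) = (-8.0540 + -10.9000, 4.6500 + 0.0000) = (-18.9540, 4.6500)
End effector: (-18.9540, 4.6500)

Answer: -18.9540 4.6500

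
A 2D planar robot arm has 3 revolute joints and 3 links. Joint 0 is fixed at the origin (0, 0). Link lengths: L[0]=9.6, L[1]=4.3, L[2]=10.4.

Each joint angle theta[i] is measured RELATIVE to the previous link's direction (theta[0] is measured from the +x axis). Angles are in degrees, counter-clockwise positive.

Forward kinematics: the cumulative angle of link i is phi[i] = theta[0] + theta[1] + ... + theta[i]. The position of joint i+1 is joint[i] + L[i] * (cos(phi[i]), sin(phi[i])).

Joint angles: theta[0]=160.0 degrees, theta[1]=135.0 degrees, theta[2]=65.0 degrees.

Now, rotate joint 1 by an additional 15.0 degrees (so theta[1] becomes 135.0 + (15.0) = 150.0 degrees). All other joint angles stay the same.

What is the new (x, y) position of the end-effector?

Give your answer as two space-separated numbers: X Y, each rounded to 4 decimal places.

Answer: 3.7886 2.6811

Derivation:
joint[0] = (0.0000, 0.0000)  (base)
link 0: phi[0] = 160 = 160 deg
  cos(160 deg) = -0.9397, sin(160 deg) = 0.3420
  joint[1] = (0.0000, 0.0000) + 9.6 * (-0.9397, 0.3420) = (0.0000 + -9.0210, 0.0000 + 3.2834) = (-9.0210, 3.2834)
link 1: phi[1] = 160 + 150 = 310 deg
  cos(310 deg) = 0.6428, sin(310 deg) = -0.7660
  joint[2] = (-9.0210, 3.2834) + 4.3 * (0.6428, -0.7660) = (-9.0210 + 2.7640, 3.2834 + -3.2940) = (-6.2571, -0.0106)
link 2: phi[2] = 160 + 150 + 65 = 375 deg
  cos(375 deg) = 0.9659, sin(375 deg) = 0.2588
  joint[3] = (-6.2571, -0.0106) + 10.4 * (0.9659, 0.2588) = (-6.2571 + 10.0456, -0.0106 + 2.6917) = (3.7886, 2.6811)
End effector: (3.7886, 2.6811)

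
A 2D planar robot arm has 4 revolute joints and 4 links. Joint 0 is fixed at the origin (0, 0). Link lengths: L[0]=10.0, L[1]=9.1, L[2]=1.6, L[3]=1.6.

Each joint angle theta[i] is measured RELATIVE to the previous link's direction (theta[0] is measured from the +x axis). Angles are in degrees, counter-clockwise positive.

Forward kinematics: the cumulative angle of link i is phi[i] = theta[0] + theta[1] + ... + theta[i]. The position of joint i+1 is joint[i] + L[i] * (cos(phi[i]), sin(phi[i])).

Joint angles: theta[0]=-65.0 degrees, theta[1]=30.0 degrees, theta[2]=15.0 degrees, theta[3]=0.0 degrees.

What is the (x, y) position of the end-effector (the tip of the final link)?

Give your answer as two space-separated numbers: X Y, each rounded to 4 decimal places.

Answer: 14.6875 -15.3771

Derivation:
joint[0] = (0.0000, 0.0000)  (base)
link 0: phi[0] = -65 = -65 deg
  cos(-65 deg) = 0.4226, sin(-65 deg) = -0.9063
  joint[1] = (0.0000, 0.0000) + 10 * (0.4226, -0.9063) = (0.0000 + 4.2262, 0.0000 + -9.0631) = (4.2262, -9.0631)
link 1: phi[1] = -65 + 30 = -35 deg
  cos(-35 deg) = 0.8192, sin(-35 deg) = -0.5736
  joint[2] = (4.2262, -9.0631) + 9.1 * (0.8192, -0.5736) = (4.2262 + 7.4543, -9.0631 + -5.2195) = (11.6805, -14.2826)
link 2: phi[2] = -65 + 30 + 15 = -20 deg
  cos(-20 deg) = 0.9397, sin(-20 deg) = -0.3420
  joint[3] = (11.6805, -14.2826) + 1.6 * (0.9397, -0.3420) = (11.6805 + 1.5035, -14.2826 + -0.5472) = (13.1840, -14.8299)
link 3: phi[3] = -65 + 30 + 15 + 0 = -20 deg
  cos(-20 deg) = 0.9397, sin(-20 deg) = -0.3420
  joint[4] = (13.1840, -14.8299) + 1.6 * (0.9397, -0.3420) = (13.1840 + 1.5035, -14.8299 + -0.5472) = (14.6875, -15.3771)
End effector: (14.6875, -15.3771)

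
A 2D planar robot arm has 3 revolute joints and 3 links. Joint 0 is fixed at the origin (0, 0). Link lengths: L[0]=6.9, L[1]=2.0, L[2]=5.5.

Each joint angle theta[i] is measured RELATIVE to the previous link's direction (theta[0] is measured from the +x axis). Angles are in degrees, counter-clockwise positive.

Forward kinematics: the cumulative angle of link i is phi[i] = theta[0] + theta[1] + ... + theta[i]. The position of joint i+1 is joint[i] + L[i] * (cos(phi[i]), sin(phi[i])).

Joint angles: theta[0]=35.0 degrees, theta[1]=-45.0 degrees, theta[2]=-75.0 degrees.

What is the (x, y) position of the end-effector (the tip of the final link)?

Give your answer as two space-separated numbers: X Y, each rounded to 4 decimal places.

joint[0] = (0.0000, 0.0000)  (base)
link 0: phi[0] = 35 = 35 deg
  cos(35 deg) = 0.8192, sin(35 deg) = 0.5736
  joint[1] = (0.0000, 0.0000) + 6.9 * (0.8192, 0.5736) = (0.0000 + 5.6521, 0.0000 + 3.9577) = (5.6521, 3.9577)
link 1: phi[1] = 35 + -45 = -10 deg
  cos(-10 deg) = 0.9848, sin(-10 deg) = -0.1736
  joint[2] = (5.6521, 3.9577) + 2 * (0.9848, -0.1736) = (5.6521 + 1.9696, 3.9577 + -0.3473) = (7.6218, 3.6104)
link 2: phi[2] = 35 + -45 + -75 = -85 deg
  cos(-85 deg) = 0.0872, sin(-85 deg) = -0.9962
  joint[3] = (7.6218, 3.6104) + 5.5 * (0.0872, -0.9962) = (7.6218 + 0.4794, 3.6104 + -5.4791) = (8.1011, -1.8687)
End effector: (8.1011, -1.8687)

Answer: 8.1011 -1.8687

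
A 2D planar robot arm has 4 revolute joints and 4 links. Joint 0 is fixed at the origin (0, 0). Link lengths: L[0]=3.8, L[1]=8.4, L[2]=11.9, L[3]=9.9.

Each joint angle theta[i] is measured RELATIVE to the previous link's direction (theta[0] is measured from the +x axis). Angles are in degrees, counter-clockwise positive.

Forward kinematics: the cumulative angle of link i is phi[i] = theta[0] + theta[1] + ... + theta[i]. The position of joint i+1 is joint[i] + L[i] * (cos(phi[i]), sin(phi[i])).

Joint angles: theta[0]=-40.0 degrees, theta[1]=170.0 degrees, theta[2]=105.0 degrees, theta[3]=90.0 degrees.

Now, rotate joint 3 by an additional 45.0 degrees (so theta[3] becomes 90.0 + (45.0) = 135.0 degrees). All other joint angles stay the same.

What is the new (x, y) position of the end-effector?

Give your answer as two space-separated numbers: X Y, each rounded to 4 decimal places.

joint[0] = (0.0000, 0.0000)  (base)
link 0: phi[0] = -40 = -40 deg
  cos(-40 deg) = 0.7660, sin(-40 deg) = -0.6428
  joint[1] = (0.0000, 0.0000) + 3.8 * (0.7660, -0.6428) = (0.0000 + 2.9110, 0.0000 + -2.4426) = (2.9110, -2.4426)
link 1: phi[1] = -40 + 170 = 130 deg
  cos(130 deg) = -0.6428, sin(130 deg) = 0.7660
  joint[2] = (2.9110, -2.4426) + 8.4 * (-0.6428, 0.7660) = (2.9110 + -5.3994, -2.4426 + 6.4348) = (-2.4884, 3.9922)
link 2: phi[2] = -40 + 170 + 105 = 235 deg
  cos(235 deg) = -0.5736, sin(235 deg) = -0.8192
  joint[3] = (-2.4884, 3.9922) + 11.9 * (-0.5736, -0.8192) = (-2.4884 + -6.8256, 3.9922 + -9.7479) = (-9.3140, -5.7557)
link 3: phi[3] = -40 + 170 + 105 + 135 = 370 deg
  cos(370 deg) = 0.9848, sin(370 deg) = 0.1736
  joint[4] = (-9.3140, -5.7557) + 9.9 * (0.9848, 0.1736) = (-9.3140 + 9.7496, -5.7557 + 1.7191) = (0.4356, -4.0366)
End effector: (0.4356, -4.0366)

Answer: 0.4356 -4.0366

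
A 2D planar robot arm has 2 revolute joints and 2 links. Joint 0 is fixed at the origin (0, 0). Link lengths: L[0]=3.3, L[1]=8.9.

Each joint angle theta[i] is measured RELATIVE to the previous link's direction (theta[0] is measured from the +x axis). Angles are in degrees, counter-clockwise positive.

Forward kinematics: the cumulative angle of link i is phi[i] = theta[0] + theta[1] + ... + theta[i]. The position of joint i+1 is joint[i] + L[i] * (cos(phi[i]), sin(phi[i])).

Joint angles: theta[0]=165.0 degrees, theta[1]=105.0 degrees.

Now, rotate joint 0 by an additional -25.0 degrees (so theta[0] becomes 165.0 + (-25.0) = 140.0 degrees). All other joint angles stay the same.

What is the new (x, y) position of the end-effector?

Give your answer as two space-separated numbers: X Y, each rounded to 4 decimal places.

joint[0] = (0.0000, 0.0000)  (base)
link 0: phi[0] = 140 = 140 deg
  cos(140 deg) = -0.7660, sin(140 deg) = 0.6428
  joint[1] = (0.0000, 0.0000) + 3.3 * (-0.7660, 0.6428) = (0.0000 + -2.5279, 0.0000 + 2.1212) = (-2.5279, 2.1212)
link 1: phi[1] = 140 + 105 = 245 deg
  cos(245 deg) = -0.4226, sin(245 deg) = -0.9063
  joint[2] = (-2.5279, 2.1212) + 8.9 * (-0.4226, -0.9063) = (-2.5279 + -3.7613, 2.1212 + -8.0661) = (-6.2892, -5.9449)
End effector: (-6.2892, -5.9449)

Answer: -6.2892 -5.9449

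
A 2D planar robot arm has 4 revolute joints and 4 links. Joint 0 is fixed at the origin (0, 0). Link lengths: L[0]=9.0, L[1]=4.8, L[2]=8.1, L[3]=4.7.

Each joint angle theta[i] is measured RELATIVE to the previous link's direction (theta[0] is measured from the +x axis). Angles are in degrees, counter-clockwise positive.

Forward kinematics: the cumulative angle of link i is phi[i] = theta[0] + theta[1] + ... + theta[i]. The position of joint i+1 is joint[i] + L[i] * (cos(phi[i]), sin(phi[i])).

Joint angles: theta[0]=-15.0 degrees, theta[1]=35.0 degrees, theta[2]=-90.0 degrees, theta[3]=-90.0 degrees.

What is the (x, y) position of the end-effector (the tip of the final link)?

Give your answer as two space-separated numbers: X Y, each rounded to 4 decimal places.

joint[0] = (0.0000, 0.0000)  (base)
link 0: phi[0] = -15 = -15 deg
  cos(-15 deg) = 0.9659, sin(-15 deg) = -0.2588
  joint[1] = (0.0000, 0.0000) + 9 * (0.9659, -0.2588) = (0.0000 + 8.6933, 0.0000 + -2.3294) = (8.6933, -2.3294)
link 1: phi[1] = -15 + 35 = 20 deg
  cos(20 deg) = 0.9397, sin(20 deg) = 0.3420
  joint[2] = (8.6933, -2.3294) + 4.8 * (0.9397, 0.3420) = (8.6933 + 4.5105, -2.3294 + 1.6417) = (13.2039, -0.6877)
link 2: phi[2] = -15 + 35 + -90 = -70 deg
  cos(-70 deg) = 0.3420, sin(-70 deg) = -0.9397
  joint[3] = (13.2039, -0.6877) + 8.1 * (0.3420, -0.9397) = (13.2039 + 2.7704, -0.6877 + -7.6115) = (15.9742, -8.2992)
link 3: phi[3] = -15 + 35 + -90 + -90 = -160 deg
  cos(-160 deg) = -0.9397, sin(-160 deg) = -0.3420
  joint[4] = (15.9742, -8.2992) + 4.7 * (-0.9397, -0.3420) = (15.9742 + -4.4166, -8.2992 + -1.6075) = (11.5577, -9.9067)
End effector: (11.5577, -9.9067)

Answer: 11.5577 -9.9067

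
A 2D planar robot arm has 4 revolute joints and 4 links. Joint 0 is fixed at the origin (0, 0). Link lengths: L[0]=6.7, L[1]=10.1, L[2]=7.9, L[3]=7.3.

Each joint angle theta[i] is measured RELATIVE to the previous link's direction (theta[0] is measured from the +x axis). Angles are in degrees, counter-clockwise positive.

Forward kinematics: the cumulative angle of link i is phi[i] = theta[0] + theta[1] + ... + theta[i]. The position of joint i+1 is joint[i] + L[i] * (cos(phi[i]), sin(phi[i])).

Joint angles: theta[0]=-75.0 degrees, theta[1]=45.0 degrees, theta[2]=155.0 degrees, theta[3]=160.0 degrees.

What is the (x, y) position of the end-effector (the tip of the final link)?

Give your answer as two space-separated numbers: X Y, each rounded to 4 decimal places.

joint[0] = (0.0000, 0.0000)  (base)
link 0: phi[0] = -75 = -75 deg
  cos(-75 deg) = 0.2588, sin(-75 deg) = -0.9659
  joint[1] = (0.0000, 0.0000) + 6.7 * (0.2588, -0.9659) = (0.0000 + 1.7341, 0.0000 + -6.4717) = (1.7341, -6.4717)
link 1: phi[1] = -75 + 45 = -30 deg
  cos(-30 deg) = 0.8660, sin(-30 deg) = -0.5000
  joint[2] = (1.7341, -6.4717) + 10.1 * (0.8660, -0.5000) = (1.7341 + 8.7469, -6.4717 + -5.0500) = (10.4809, -11.5217)
link 2: phi[2] = -75 + 45 + 155 = 125 deg
  cos(125 deg) = -0.5736, sin(125 deg) = 0.8192
  joint[3] = (10.4809, -11.5217) + 7.9 * (-0.5736, 0.8192) = (10.4809 + -4.5313, -11.5217 + 6.4713) = (5.9497, -5.0504)
link 3: phi[3] = -75 + 45 + 155 + 160 = 285 deg
  cos(285 deg) = 0.2588, sin(285 deg) = -0.9659
  joint[4] = (5.9497, -5.0504) + 7.3 * (0.2588, -0.9659) = (5.9497 + 1.8894, -5.0504 + -7.0513) = (7.8391, -12.1017)
End effector: (7.8391, -12.1017)

Answer: 7.8391 -12.1017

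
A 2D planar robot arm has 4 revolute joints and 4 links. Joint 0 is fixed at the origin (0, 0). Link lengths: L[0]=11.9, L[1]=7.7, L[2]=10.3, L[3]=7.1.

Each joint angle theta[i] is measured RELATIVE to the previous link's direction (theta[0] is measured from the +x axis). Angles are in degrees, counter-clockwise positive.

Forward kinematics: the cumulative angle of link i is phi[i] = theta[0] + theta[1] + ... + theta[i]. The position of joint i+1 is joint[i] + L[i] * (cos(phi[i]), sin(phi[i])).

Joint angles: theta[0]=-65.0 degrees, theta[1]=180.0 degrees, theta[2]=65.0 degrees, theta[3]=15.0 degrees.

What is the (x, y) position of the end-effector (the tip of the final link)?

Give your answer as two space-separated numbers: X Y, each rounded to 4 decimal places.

joint[0] = (0.0000, 0.0000)  (base)
link 0: phi[0] = -65 = -65 deg
  cos(-65 deg) = 0.4226, sin(-65 deg) = -0.9063
  joint[1] = (0.0000, 0.0000) + 11.9 * (0.4226, -0.9063) = (0.0000 + 5.0292, 0.0000 + -10.7851) = (5.0292, -10.7851)
link 1: phi[1] = -65 + 180 = 115 deg
  cos(115 deg) = -0.4226, sin(115 deg) = 0.9063
  joint[2] = (5.0292, -10.7851) + 7.7 * (-0.4226, 0.9063) = (5.0292 + -3.2542, -10.7851 + 6.9786) = (1.7750, -3.8065)
link 2: phi[2] = -65 + 180 + 65 = 180 deg
  cos(180 deg) = -1.0000, sin(180 deg) = 0.0000
  joint[3] = (1.7750, -3.8065) + 10.3 * (-1.0000, 0.0000) = (1.7750 + -10.3000, -3.8065 + 0.0000) = (-8.5250, -3.8065)
link 3: phi[3] = -65 + 180 + 65 + 15 = 195 deg
  cos(195 deg) = -0.9659, sin(195 deg) = -0.2588
  joint[4] = (-8.5250, -3.8065) + 7.1 * (-0.9659, -0.2588) = (-8.5250 + -6.8581, -3.8065 + -1.8376) = (-15.3831, -5.6441)
End effector: (-15.3831, -5.6441)

Answer: -15.3831 -5.6441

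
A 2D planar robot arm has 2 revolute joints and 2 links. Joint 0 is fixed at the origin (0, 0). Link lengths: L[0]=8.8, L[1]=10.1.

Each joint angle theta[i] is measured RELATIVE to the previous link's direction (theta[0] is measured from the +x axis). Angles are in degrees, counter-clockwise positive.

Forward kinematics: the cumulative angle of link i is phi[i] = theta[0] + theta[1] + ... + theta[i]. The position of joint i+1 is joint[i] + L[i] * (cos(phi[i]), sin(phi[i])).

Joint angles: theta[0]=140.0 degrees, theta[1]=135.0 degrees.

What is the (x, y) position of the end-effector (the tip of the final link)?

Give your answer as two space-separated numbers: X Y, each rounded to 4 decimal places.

Answer: -5.8609 -4.4050

Derivation:
joint[0] = (0.0000, 0.0000)  (base)
link 0: phi[0] = 140 = 140 deg
  cos(140 deg) = -0.7660, sin(140 deg) = 0.6428
  joint[1] = (0.0000, 0.0000) + 8.8 * (-0.7660, 0.6428) = (0.0000 + -6.7412, 0.0000 + 5.6565) = (-6.7412, 5.6565)
link 1: phi[1] = 140 + 135 = 275 deg
  cos(275 deg) = 0.0872, sin(275 deg) = -0.9962
  joint[2] = (-6.7412, 5.6565) + 10.1 * (0.0872, -0.9962) = (-6.7412 + 0.8803, 5.6565 + -10.0616) = (-5.8609, -4.4050)
End effector: (-5.8609, -4.4050)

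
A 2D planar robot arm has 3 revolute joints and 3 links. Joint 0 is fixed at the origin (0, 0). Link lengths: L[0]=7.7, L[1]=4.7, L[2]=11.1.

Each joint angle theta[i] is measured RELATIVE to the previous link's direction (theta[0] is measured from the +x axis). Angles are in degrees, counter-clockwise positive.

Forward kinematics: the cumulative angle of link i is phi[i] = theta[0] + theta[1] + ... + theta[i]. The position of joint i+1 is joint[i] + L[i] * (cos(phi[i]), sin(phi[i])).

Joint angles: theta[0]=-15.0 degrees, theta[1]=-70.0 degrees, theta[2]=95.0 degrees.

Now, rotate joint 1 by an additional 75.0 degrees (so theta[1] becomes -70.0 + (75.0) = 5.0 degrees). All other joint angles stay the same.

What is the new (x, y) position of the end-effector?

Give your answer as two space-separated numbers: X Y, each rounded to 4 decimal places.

joint[0] = (0.0000, 0.0000)  (base)
link 0: phi[0] = -15 = -15 deg
  cos(-15 deg) = 0.9659, sin(-15 deg) = -0.2588
  joint[1] = (0.0000, 0.0000) + 7.7 * (0.9659, -0.2588) = (0.0000 + 7.4376, 0.0000 + -1.9929) = (7.4376, -1.9929)
link 1: phi[1] = -15 + 5 = -10 deg
  cos(-10 deg) = 0.9848, sin(-10 deg) = -0.1736
  joint[2] = (7.4376, -1.9929) + 4.7 * (0.9848, -0.1736) = (7.4376 + 4.6286, -1.9929 + -0.8161) = (12.0662, -2.8091)
link 2: phi[2] = -15 + 5 + 95 = 85 deg
  cos(85 deg) = 0.0872, sin(85 deg) = 0.9962
  joint[3] = (12.0662, -2.8091) + 11.1 * (0.0872, 0.9962) = (12.0662 + 0.9674, -2.8091 + 11.0578) = (13.0337, 8.2487)
End effector: (13.0337, 8.2487)

Answer: 13.0337 8.2487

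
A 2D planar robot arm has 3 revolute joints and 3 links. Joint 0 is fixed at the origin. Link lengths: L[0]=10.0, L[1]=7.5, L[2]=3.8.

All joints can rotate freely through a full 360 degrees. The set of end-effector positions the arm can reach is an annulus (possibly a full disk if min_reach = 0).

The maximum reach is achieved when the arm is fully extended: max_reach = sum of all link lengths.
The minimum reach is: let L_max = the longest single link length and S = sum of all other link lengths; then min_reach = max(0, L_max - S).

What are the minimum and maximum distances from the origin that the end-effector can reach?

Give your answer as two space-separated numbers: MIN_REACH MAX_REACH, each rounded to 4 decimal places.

Answer: 0.0000 21.3000

Derivation:
Link lengths: [10.0, 7.5, 3.8]
max_reach = 10 + 7.5 + 3.8 = 21.3
L_max = max([10.0, 7.5, 3.8]) = 10
S (sum of others) = 21.3 - 10 = 11.3
min_reach = max(0, 10 - 11.3) = max(0, -1.3) = 0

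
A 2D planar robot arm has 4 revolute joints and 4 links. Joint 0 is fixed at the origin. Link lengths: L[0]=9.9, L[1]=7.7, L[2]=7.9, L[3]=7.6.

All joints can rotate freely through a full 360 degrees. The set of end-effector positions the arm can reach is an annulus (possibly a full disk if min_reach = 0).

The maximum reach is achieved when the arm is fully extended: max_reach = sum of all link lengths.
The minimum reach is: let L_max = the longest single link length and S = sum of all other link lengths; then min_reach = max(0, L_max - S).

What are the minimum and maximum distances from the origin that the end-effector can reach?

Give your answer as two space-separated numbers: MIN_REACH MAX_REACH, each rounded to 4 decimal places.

Answer: 0.0000 33.1000

Derivation:
Link lengths: [9.9, 7.7, 7.9, 7.6]
max_reach = 9.9 + 7.7 + 7.9 + 7.6 = 33.1
L_max = max([9.9, 7.7, 7.9, 7.6]) = 9.9
S (sum of others) = 33.1 - 9.9 = 23.2
min_reach = max(0, 9.9 - 23.2) = max(0, -13.3) = 0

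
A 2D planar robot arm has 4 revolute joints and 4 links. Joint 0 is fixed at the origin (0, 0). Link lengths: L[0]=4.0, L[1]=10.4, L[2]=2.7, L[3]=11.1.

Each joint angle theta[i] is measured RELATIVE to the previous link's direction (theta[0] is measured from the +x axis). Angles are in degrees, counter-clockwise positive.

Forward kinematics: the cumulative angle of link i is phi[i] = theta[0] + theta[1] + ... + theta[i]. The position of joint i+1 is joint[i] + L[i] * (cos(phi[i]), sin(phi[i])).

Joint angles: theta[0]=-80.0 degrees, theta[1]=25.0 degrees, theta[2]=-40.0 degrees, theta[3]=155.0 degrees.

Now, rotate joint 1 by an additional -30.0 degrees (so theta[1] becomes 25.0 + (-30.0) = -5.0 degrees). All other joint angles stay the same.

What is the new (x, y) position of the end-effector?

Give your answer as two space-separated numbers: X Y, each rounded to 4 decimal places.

Answer: 9.6652 -10.9614

Derivation:
joint[0] = (0.0000, 0.0000)  (base)
link 0: phi[0] = -80 = -80 deg
  cos(-80 deg) = 0.1736, sin(-80 deg) = -0.9848
  joint[1] = (0.0000, 0.0000) + 4 * (0.1736, -0.9848) = (0.0000 + 0.6946, 0.0000 + -3.9392) = (0.6946, -3.9392)
link 1: phi[1] = -80 + -5 = -85 deg
  cos(-85 deg) = 0.0872, sin(-85 deg) = -0.9962
  joint[2] = (0.6946, -3.9392) + 10.4 * (0.0872, -0.9962) = (0.6946 + 0.9064, -3.9392 + -10.3604) = (1.6010, -14.2997)
link 2: phi[2] = -80 + -5 + -40 = -125 deg
  cos(-125 deg) = -0.5736, sin(-125 deg) = -0.8192
  joint[3] = (1.6010, -14.2997) + 2.7 * (-0.5736, -0.8192) = (1.6010 + -1.5487, -14.2997 + -2.2117) = (0.0524, -16.5114)
link 3: phi[3] = -80 + -5 + -40 + 155 = 30 deg
  cos(30 deg) = 0.8660, sin(30 deg) = 0.5000
  joint[4] = (0.0524, -16.5114) + 11.1 * (0.8660, 0.5000) = (0.0524 + 9.6129, -16.5114 + 5.5500) = (9.6652, -10.9614)
End effector: (9.6652, -10.9614)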